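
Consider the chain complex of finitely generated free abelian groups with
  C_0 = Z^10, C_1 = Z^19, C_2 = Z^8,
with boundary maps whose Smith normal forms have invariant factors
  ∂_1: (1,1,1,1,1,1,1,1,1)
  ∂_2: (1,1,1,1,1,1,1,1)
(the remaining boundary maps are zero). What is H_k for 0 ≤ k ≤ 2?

H_0: b_0 = 10 − 0 − 9 = 1; torsion from ∂_1 factors > 1: none. So H_0 ≅ Z.
H_1: b_1 = 19 − 9 − 8 = 2; torsion from ∂_2 factors > 1: none. So H_1 ≅ Z^2.
H_2: b_2 = 8 − 8 − 0 = 0; torsion from ∂_3 factors > 1: none. So H_2 ≅ 0.

H_0 ≅ Z,  H_1 ≅ Z^2,  H_2 = 0.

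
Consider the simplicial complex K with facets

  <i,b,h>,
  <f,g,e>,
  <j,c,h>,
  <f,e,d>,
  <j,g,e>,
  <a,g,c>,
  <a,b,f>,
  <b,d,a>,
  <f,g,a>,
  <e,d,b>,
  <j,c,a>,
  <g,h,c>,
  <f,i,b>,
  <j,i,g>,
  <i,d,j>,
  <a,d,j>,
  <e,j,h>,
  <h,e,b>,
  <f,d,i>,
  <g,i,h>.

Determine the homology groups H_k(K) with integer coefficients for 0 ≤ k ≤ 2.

H_0 ≅ Z,  H_1 ≅ Z ⊕ Z/2,  H_2 = 0.

Fix the vertex order a < b < c < d < e < f < g < h < i < j and write every simplex with vertices in increasing order. Then dim K = 2 and the simplices of K are:

  0-simplices (10): a, b, c, d, e, f, g, h, i, j
  1-simplices (30): ab, ac, ad, af, ag, aj, bd, be, bf, bh, bi, cg, ch, cj, de, df, di, dj, ef, eg, eh, ej, fg, fi, gh, gi, gj, hi, hj, ij
  2-simplices (20): abd, abf, acg, acj, adj, afg, bde, beh, bfi, bhi, cgh, chj, def, dfi, dij, efg, egj, ehj, ghi, gij

so the chain groups are C_0 ≅ Z^10, C_1 ≅ Z^30, C_2 ≅ Z^20.

∂_1: C_1 → C_0 maps an edge to its endpoints' difference, ∂[p,q] = q − p. For instance
  ∂ad = d − a.
The 10×30 boundary matrix has rank 9 and Smith normal form diag(1,1,1,1,1,1,1,1,1).

Boundary ∂_2: C_2 → C_1 acts by ∂[p,q,r] = [q,r] − [p,r] + [p,q]. For instance
  ∂ghi = hi − gi + gh,
  ∂bde = de − be + bd.
This gives a 30×20 integer matrix of rank 20; reducing to Smith normal form yields diagonal entries (1,1,1,1,1,1,1,1,1,1,1,1,1,1,1,1,1,1,1,2).

Reading off H_k = ker ∂_k / im ∂_{k+1}:

  H_0: rank C_0 − rank ∂_1 = 10 − 9 = 1, and the invariant factors of ∂_1 are all 1, so H_0 = Z.
  H_1: rank ker ∂_1 − rank ∂_2 = (30 − 9) − 20 = 1, and ∂_2 has invariant factor 2 > 1, so H_1 = Z ⊕ Z/2.
  H_2: rank ker ∂_2 − rank ∂_3 = (20 − 20) − 0 = 0, and there is no ∂_3, so H_2 = 0.

(K is a triangulation of the Klein bottle.)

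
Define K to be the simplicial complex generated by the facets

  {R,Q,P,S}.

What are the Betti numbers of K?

b_0 = 1, b_1 = 0, b_2 = 0, b_3 = 0.

Take the total order P < Q < R < S on the vertex set. Then K (dimension 3) consists of the simplices:

  0-simplices (4): P, Q, R, S
  1-simplices (6): PQ, PR, PS, QR, QS, RS
  2-simplices (4): PQR, PQS, PRS, QRS
  3-simplices (1): PQRS

Hence C_0 ≅ Z^4, C_1 ≅ Z^6, C_2 ≅ Z^4, C_3 ≅ Z^1.

The boundary map ∂_1: C_1 → C_0 sends each edge [p,q] (with p < q) to q − p.
This gives a 4×6 integer matrix of rank 3; reducing to Smith normal form yields diagonal entries (1,1,1).

Boundary ∂_2: C_2 → C_1 sends each 2-simplex [p,q,r] to [q,r] − [p,r] + [p,q]. For instance
  ∂QRS = RS − QS + QR,
  ∂PRS = RS − PS + PR.
The resulting 6×4 matrix has rank 3, and its Smith normal form has invariant factors (1,1,1).

∂_3: C_3 → C_2 sends each 3-simplex σ to the alternating sum Σ_i (−1)^i (σ with its i-th vertex removed). For instance
  ∂PQRS = QRS − PRS + PQS − PQR.
As a 4×1 matrix over Z this has rank 1, with invariant factors (1).

Now H_k = ker ∂_k / im ∂_{k+1}, so:

  H_0: rank C_0 − rank ∂_1 = 4 − 3 = 1, and the invariant factors of ∂_1 are all 1, so H_0 ≅ Z.
  H_1: rank ker ∂_1 − rank ∂_2 = (6 − 3) − 3 = 0, and the invariant factors of ∂_2 are all 1, so H_1 ≅ 0.
  H_2: rank ker ∂_2 − rank ∂_3 = (4 − 3) − 1 = 0, and the invariant factors of ∂_3 are all 1, so H_2 ≅ 0.
  H_3: rank ker ∂_3 − rank ∂_4 = (1 − 1) − 0 = 0, and there is no ∂_4, so H_3 ≅ 0.

Hence the Betti numbers are b_0 = 1, b_1 = 0, b_2 = 0, b_3 = 0.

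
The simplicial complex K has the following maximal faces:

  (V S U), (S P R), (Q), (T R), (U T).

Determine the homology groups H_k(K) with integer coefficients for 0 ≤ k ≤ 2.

H_0 = Z^2,  H_1 = Z,  H_2 = 0.

Take the total order P < Q < R < S < T < U < V on the vertex set. Then K (dimension 2) consists of the simplices:

  0-simplices (7): P, Q, R, S, T, U, V
  1-simplices (8): PR, PS, RS, RT, SU, SV, TU, UV
  2-simplices (2): PRS, SUV

giving chain groups C_0 ≅ Z^7, C_1 ≅ Z^8, C_2 ≅ Z^2.

Boundary ∂_1: C_1 → C_0 is given by ∂[p,q] = [q] − [p].
This gives a 7×8 integer matrix of rank 5; reducing to Smith normal form yields diagonal entries (1,1,1,1,1).

Boundary ∂_2: C_2 → C_1 sends each 2-simplex [p,q,r] to [q,r] − [p,r] + [p,q]. For instance
  ∂SUV = UV − SV + SU,
  ∂PRS = RS − PS + PR.
The 8×2 boundary matrix has rank 2 and Smith normal form diag(1,1).

Now H_k = ker ∂_k / im ∂_{k+1}, so:

  H_0: rank C_0 − rank ∂_1 = 7 − 5 = 2, and the invariant factors of ∂_1 are all 1, so H_0 ≅ Z^2.
  H_1: rank ker ∂_1 − rank ∂_2 = (8 − 5) − 2 = 1, and the invariant factors of ∂_2 are all 1, so H_1 ≅ Z.
  H_2: rank ker ∂_2 − rank ∂_3 = (2 − 2) − 0 = 0, and there is no ∂_3, so H_2 ≅ 0.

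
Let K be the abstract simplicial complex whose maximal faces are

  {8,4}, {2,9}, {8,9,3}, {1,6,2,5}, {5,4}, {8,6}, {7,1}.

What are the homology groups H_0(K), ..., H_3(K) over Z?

Take the total order 1 < 2 < 3 < 4 < 5 < 6 < 7 < 8 < 9 on the vertex set. Then K (dimension 3) consists of the simplices:

  0-simplices (9): [1], [2], [3], [4], [5], [6], [7], [8], [9]
  1-simplices (14): [1,2], [1,5], [1,6], [1,7], [2,5], [2,6], [2,9], [3,8], [3,9], [4,5], [4,8], [5,6], [6,8], [8,9]
  2-simplices (5): [1,2,5], [1,2,6], [1,5,6], [2,5,6], [3,8,9]
  3-simplices (1): [1,2,5,6]

Hence C_0 ≅ Z^9, C_1 ≅ Z^14, C_2 ≅ Z^5, C_3 ≅ Z^1.

Boundary ∂_1: C_1 → C_0 sends each edge [p,q] (with p < q) to q − p.
This gives a 9×14 integer matrix of rank 8; reducing to Smith normal form yields diagonal entries (1,1,1,1,1,1,1,1).

The boundary map ∂_2: C_2 → C_1 maps a triangle to the signed sum of its edges. For instance
  ∂[3,8,9] = [8,9] − [3,9] + [3,8],
  ∂[1,5,6] = [5,6] − [1,6] + [1,5].
As a 14×5 matrix over Z this has rank 4, with invariant factors (1,1,1,1).

The boundary map ∂_3: C_3 → C_2 sends each 3-simplex σ to the alternating sum Σ_i (−1)^i (σ with its i-th vertex removed). For instance
  ∂[1,2,5,6] = [2,5,6] − [1,5,6] + [1,2,6] − [1,2,5].
The 5×1 boundary matrix has rank 1 and Smith normal form diag(1).

Reading off H_k = ker ∂_k / im ∂_{k+1}:

  H_0: rank C_0 − rank ∂_1 = 9 − 8 = 1, and the invariant factors of ∂_1 are all 1, so H_0 ≅ Z.
  H_1: rank ker ∂_1 − rank ∂_2 = (14 − 8) − 4 = 2, and the invariant factors of ∂_2 are all 1, so H_1 ≅ Z^2.
  H_2: rank ker ∂_2 − rank ∂_3 = (5 − 4) − 1 = 0, and the invariant factors of ∂_3 are all 1, so H_2 ≅ 0.
  H_3: rank ker ∂_3 − rank ∂_4 = (1 − 1) − 0 = 0, and there is no ∂_4, so H_3 ≅ 0.

H_0 = Z,  H_1 = Z^2,  H_2 = 0,  H_3 = 0.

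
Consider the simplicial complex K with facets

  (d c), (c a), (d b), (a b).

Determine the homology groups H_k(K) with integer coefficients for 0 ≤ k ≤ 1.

H_0 ≅ Z,  H_1 ≅ Z.

Fix the vertex order a < b < c < d and write every simplex with vertices in increasing order. Then dim K = 1 and the simplices of K are:

  0-simplices (4): a, b, c, d
  1-simplices (4): ab, ac, bd, cd

Hence C_0 ≅ Z^4, C_1 ≅ Z^4.

The boundary map ∂_1: C_1 → C_0 is given by ∂[p,q] = [q] − [p]. For instance
  ∂ac = c − a.
The resulting 4×4 matrix has rank 3, and its Smith normal form has invariant factors (1,1,1).

Reading off H_k = ker ∂_k / im ∂_{k+1}:

  H_0: rank C_0 − rank ∂_1 = 4 − 3 = 1, and the invariant factors of ∂_1 are all 1, so H_0 = Z.
  H_1: rank ker ∂_1 − rank ∂_2 = (4 − 3) − 0 = 1, and there is no ∂_2, so H_1 = Z.

As a check, the Euler characteristic is 4 − 4 = 0, which agrees with 1 − 1 = 0.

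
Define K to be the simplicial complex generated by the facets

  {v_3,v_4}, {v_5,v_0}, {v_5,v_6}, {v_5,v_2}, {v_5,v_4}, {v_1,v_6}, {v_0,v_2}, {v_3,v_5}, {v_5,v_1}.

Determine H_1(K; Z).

H_1 = Z^3.

Take the total order v_0 < v_1 < v_2 < v_3 < v_4 < v_5 < v_6 on the vertex set. Then K (dimension 1) consists of the simplices:

  0-simplices (7): [v_0], [v_1], [v_2], [v_3], [v_4], [v_5], [v_6]
  1-simplices (9): [v_0,v_2], [v_0,v_5], [v_1,v_5], [v_1,v_6], [v_2,v_5], [v_3,v_4], [v_3,v_5], [v_4,v_5], [v_5,v_6]

so the chain groups are C_0 ≅ Z^7, C_1 ≅ Z^9.

∂_1: C_1 → C_0 sends each edge [p,q] (with p < q) to q − p. For instance
  ∂[v_5,v_6] = [v_6] − [v_5].
This gives a 7×9 integer matrix of rank 6; reducing to Smith normal form yields diagonal entries (1,1,1,1,1,1).

Computing H_k = (kernel of ∂_k) / (image of ∂_{k+1}):

  H_1: rank ker ∂_1 − rank ∂_2 = (9 − 6) − 0 = 3, and there is no ∂_2, so H_1 ≅ Z^3.

(K is a triangulation of a wedge of 3 circles.)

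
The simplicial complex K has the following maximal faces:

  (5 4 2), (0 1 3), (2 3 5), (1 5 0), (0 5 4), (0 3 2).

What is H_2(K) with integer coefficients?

H_2 = 0.

Fix the vertex order 0 < 1 < 2 < 3 < 4 < 5 and write every simplex with vertices in increasing order. Then dim K = 2 and the simplices of K are:

  0-simplices (6): [0], [1], [2], [3], [4], [5]
  1-simplices (12): [0,1], [0,2], [0,3], [0,4], [0,5], [1,3], [1,5], [2,3], [2,4], [2,5], [3,5], [4,5]
  2-simplices (6): [0,1,3], [0,1,5], [0,2,3], [0,4,5], [2,3,5], [2,4,5]

giving chain groups C_0 ≅ Z^6, C_1 ≅ Z^12, C_2 ≅ Z^6.

Boundary ∂_1: C_1 → C_0 is given by ∂[p,q] = [q] − [p]. For instance
  ∂[0,2] = [2] − [0].
The resulting 6×12 matrix has rank 5, and its Smith normal form has invariant factors (1,1,1,1,1).

Boundary ∂_2: C_2 → C_1 maps a triangle to the signed sum of its edges. For instance
  ∂[0,1,3] = [1,3] − [0,3] + [0,1],
  ∂[2,3,5] = [3,5] − [2,5] + [2,3].
The 12×6 boundary matrix has rank 6 and Smith normal form diag(1,1,1,1,1,1).

Computing H_k = (kernel of ∂_k) / (image of ∂_{k+1}):

  H_2: rank ker ∂_2 − rank ∂_3 = (6 − 6) − 0 = 0, and there is no ∂_3, so H_2 = 0.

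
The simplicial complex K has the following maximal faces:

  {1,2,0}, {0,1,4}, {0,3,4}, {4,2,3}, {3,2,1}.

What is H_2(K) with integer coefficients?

Fix the vertex order 0 < 1 < 2 < 3 < 4 and write every simplex with vertices in increasing order. Then dim K = 2 and the simplices of K are:

  0-simplices (5): [0], [1], [2], [3], [4]
  1-simplices (10): [0,1], [0,2], [0,3], [0,4], [1,2], [1,3], [1,4], [2,3], [2,4], [3,4]
  2-simplices (5): [0,1,2], [0,1,4], [0,3,4], [1,2,3], [2,3,4]

giving chain groups C_0 ≅ Z^5, C_1 ≅ Z^10, C_2 ≅ Z^5.

Boundary ∂_1: C_1 → C_0 maps an edge to its endpoints' difference, ∂[p,q] = q − p. For instance
  ∂[0,1] = [1] − [0].
This gives a 5×10 integer matrix of rank 4; reducing to Smith normal form yields diagonal entries (1,1,1,1).

∂_2: C_2 → C_1 maps a triangle to the signed sum of its edges. For instance
  ∂[0,1,2] = [1,2] − [0,2] + [0,1],
  ∂[2,3,4] = [3,4] − [2,4] + [2,3].
The 10×5 boundary matrix has rank 5 and Smith normal form diag(1,1,1,1,1).

From H_k ≅ ker(∂_k) / im(∂_{k+1}) we obtain:

  H_2: rank ker ∂_2 − rank ∂_3 = (5 − 5) − 0 = 0, and there is no ∂_3, so H_2 = 0.

(K is a triangulation of the Möbius band.)

H_2 ≅ 0.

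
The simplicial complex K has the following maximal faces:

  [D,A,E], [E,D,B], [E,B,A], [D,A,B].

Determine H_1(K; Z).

We work with the vertex ordering A < B < D < E. The simplices of K, each written with vertices in increasing order, are:

  0-simplices (4): A, B, D, E
  1-simplices (6): AB, AD, AE, BD, BE, DE
  2-simplices (4): ABD, ABE, ADE, BDE

Hence C_0 ≅ Z^4, C_1 ≅ Z^6, C_2 ≅ Z^4.

Boundary ∂_1: C_1 → C_0 maps an edge to its endpoints' difference, ∂[p,q] = q − p. For instance
  ∂AD = D − A.
The 4×6 boundary matrix has rank 3 and Smith normal form diag(1,1,1).

The boundary map ∂_2: C_2 → C_1 sends each 2-simplex [p,q,r] to [q,r] − [p,r] + [p,q]. For instance
  ∂ABD = BD − AD + AB,
  ∂ADE = DE − AE + AD.
This gives a 6×4 integer matrix of rank 3; reducing to Smith normal form yields diagonal entries (1,1,1).

Reading off H_k = ker ∂_k / im ∂_{k+1}:

  H_1: rank ker ∂_1 − rank ∂_2 = (6 − 3) − 3 = 0, and the invariant factors of ∂_2 are all 1, so H_1 ≅ 0.

H_1 ≅ 0.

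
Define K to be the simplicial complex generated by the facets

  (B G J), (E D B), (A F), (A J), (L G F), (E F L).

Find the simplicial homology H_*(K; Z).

We work with the vertex ordering A < B < D < E < F < G < J < L. The simplices of K, each written with vertices in increasing order, are:

  0-simplices (8): A, B, D, E, F, G, J, L
  1-simplices (13): AF, AJ, BD, BE, BG, BJ, DE, EF, EL, FG, FL, GJ, GL
  2-simplices (4): BDE, BGJ, EFL, FGL

Hence C_0 ≅ Z^8, C_1 ≅ Z^13, C_2 ≅ Z^4.

The boundary map ∂_1: C_1 → C_0 is given by ∂[p,q] = [q] − [p]. For instance
  ∂BD = D − B.
This gives a 8×13 integer matrix of rank 7; reducing to Smith normal form yields diagonal entries (1,1,1,1,1,1,1).

Boundary ∂_2: C_2 → C_1 sends each 2-simplex [p,q,r] to [q,r] − [p,r] + [p,q]. For instance
  ∂BDE = DE − BE + BD,
  ∂BGJ = GJ − BJ + BG.
This gives a 13×4 integer matrix of rank 4; reducing to Smith normal form yields diagonal entries (1,1,1,1).

Computing H_k = (kernel of ∂_k) / (image of ∂_{k+1}):

  H_0: rank C_0 − rank ∂_1 = 8 − 7 = 1, and the invariant factors of ∂_1 are all 1, so H_0 ≅ Z.
  H_1: rank ker ∂_1 − rank ∂_2 = (13 − 7) − 4 = 2, and the invariant factors of ∂_2 are all 1, so H_1 ≅ Z^2.
  H_2: rank ker ∂_2 − rank ∂_3 = (4 − 4) − 0 = 0, and there is no ∂_3, so H_2 ≅ 0.

As a check, the Euler characteristic is 8 − 13 + 4 = -1, which agrees with 1 − 2 + 0 = -1.

H_0 ≅ Z,  H_1 ≅ Z^2,  H_2 = 0.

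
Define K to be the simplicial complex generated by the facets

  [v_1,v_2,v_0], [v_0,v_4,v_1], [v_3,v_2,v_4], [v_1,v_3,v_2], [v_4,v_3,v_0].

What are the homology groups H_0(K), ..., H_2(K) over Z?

H_0 ≅ Z,  H_1 ≅ Z,  H_2 = 0.

Order the vertices as v_0 < v_1 < v_2 < v_3 < v_4. Listing each simplex with vertices in this order, K has dimension 2 with simplices:

  0-simplices (5): [v_0], [v_1], [v_2], [v_3], [v_4]
  1-simplices (10): [v_0,v_1], [v_0,v_2], [v_0,v_3], [v_0,v_4], [v_1,v_2], [v_1,v_3], [v_1,v_4], [v_2,v_3], [v_2,v_4], [v_3,v_4]
  2-simplices (5): [v_0,v_1,v_2], [v_0,v_1,v_4], [v_0,v_3,v_4], [v_1,v_2,v_3], [v_2,v_3,v_4]

Hence C_0 ≅ Z^5, C_1 ≅ Z^10, C_2 ≅ Z^5.

∂_1: C_1 → C_0 sends each edge [p,q] (with p < q) to q − p. For instance
  ∂[v_0,v_2] = [v_2] − [v_0].
The resulting 5×10 matrix has rank 4, and its Smith normal form has invariant factors (1,1,1,1).

The boundary map ∂_2: C_2 → C_1 maps a triangle to the signed sum of its edges. For instance
  ∂[v_2,v_3,v_4] = [v_3,v_4] − [v_2,v_4] + [v_2,v_3],
  ∂[v_1,v_2,v_3] = [v_2,v_3] − [v_1,v_3] + [v_1,v_2].
As a 10×5 matrix over Z this has rank 5, with invariant factors (1,1,1,1,1).

Reading off H_k = ker ∂_k / im ∂_{k+1}:

  H_0: rank C_0 − rank ∂_1 = 5 − 4 = 1, and the invariant factors of ∂_1 are all 1, so H_0 ≅ Z.
  H_1: rank ker ∂_1 − rank ∂_2 = (10 − 4) − 5 = 1, and the invariant factors of ∂_2 are all 1, so H_1 ≅ Z.
  H_2: rank ker ∂_2 − rank ∂_3 = (5 − 5) − 0 = 0, and there is no ∂_3, so H_2 ≅ 0.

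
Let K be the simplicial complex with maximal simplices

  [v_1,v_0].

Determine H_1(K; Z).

H_1 = 0.

Take the total order v_0 < v_1 on the vertex set. Then K (dimension 1) consists of the simplices:

  0-simplices (2): [v_0], [v_1]
  1-simplices (1): [v_0,v_1]

giving chain groups C_0 ≅ Z^2, C_1 ≅ Z^1.

∂_1: C_1 → C_0 sends each edge [p,q] (with p < q) to q − p.
The resulting 2×1 matrix has rank 1, and its Smith normal form has invariant factors (1).

Reading off H_k = ker ∂_k / im ∂_{k+1}:

  H_1: rank ker ∂_1 − rank ∂_2 = (1 − 1) − 0 = 0, and there is no ∂_2, so H_1 ≅ 0.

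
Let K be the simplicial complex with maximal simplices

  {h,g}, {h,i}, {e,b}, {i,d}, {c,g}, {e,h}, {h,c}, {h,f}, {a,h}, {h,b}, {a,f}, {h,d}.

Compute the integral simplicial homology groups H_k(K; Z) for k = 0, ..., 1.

Fix the vertex order a < b < c < d < e < f < g < h < i and write every simplex with vertices in increasing order. Then dim K = 1 and the simplices of K are:

  0-simplices (9): a, b, c, d, e, f, g, h, i
  1-simplices (12): af, ah, be, bh, cg, ch, dh, di, eh, fh, gh, hi

giving chain groups C_0 ≅ Z^9, C_1 ≅ Z^12.

The boundary map ∂_1: C_1 → C_0 is given by ∂[p,q] = [q] − [p]. For instance
  ∂bh = h − b.
The 9×12 boundary matrix has rank 8 and Smith normal form diag(1,1,1,1,1,1,1,1).

Now H_k = ker ∂_k / im ∂_{k+1}, so:

  H_0: rank C_0 − rank ∂_1 = 9 − 8 = 1, and the invariant factors of ∂_1 are all 1, so H_0 ≅ Z.
  H_1: rank ker ∂_1 − rank ∂_2 = (12 − 8) − 0 = 4, and there is no ∂_2, so H_1 ≅ Z^4.

H_0 = Z,  H_1 = Z^4.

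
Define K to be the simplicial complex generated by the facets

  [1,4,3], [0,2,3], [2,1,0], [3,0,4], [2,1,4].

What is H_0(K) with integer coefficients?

K has 5 vertices, 10 edges, 5 triangles.
rank ∂_0 = 0, rank ∂_1 = 4 ⇒ b_0 = 5 − 0 − 4 = 1; all invariant factors of ∂_1 are 1 so no torsion. So H_0 = Z.

H_0 = Z.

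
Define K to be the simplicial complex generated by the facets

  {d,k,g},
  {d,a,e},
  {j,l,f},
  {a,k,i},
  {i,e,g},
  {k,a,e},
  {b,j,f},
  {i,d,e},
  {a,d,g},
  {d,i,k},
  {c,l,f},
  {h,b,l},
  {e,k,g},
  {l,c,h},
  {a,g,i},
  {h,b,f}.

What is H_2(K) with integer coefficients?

H_2 ≅ 0.

Fix the vertex order a < b < c < d < e < f < g < h < i < j < k < l and write every simplex with vertices in increasing order. Then dim K = 2 and the simplices of K are:

  0-simplices (12): a, b, c, d, e, f, g, h, i, j, k, l
  1-simplices (27): ad, ae, ag, ai, ak, bf, bh, bj, bl, cf, ch, cl, de, dg, di, dk, eg, ei, ek, fh, fj, fl, gi, gk, hl, ik, jl
  2-simplices (16): ade, adg, aek, agi, aik, bfh, bfj, bhl, cfl, chl, dei, dgk, dik, egi, egk, fjl

giving chain groups C_0 ≅ Z^12, C_1 ≅ Z^27, C_2 ≅ Z^16.

Boundary ∂_1: C_1 → C_0 sends each edge [p,q] (with p < q) to q − p. For instance
  ∂dk = k − d.
The 12×27 boundary matrix has rank 10 and Smith normal form diag(1,1,1,1,1,1,1,1,1,1).

The boundary map ∂_2: C_2 → C_1 acts by ∂[p,q,r] = [q,r] − [p,r] + [p,q]. For instance
  ∂bfh = fh − bh + bf,
  ∂ade = de − ae + ad.
The resulting 27×16 matrix has rank 16, and its Smith normal form has invariant factors (1,1,1,1,1,1,1,1,1,1,1,1,1,1,1,2).

From H_k ≅ ker(∂_k) / im(∂_{k+1}) we obtain:

  H_2: rank ker ∂_2 − rank ∂_3 = (16 − 16) − 0 = 0, and there is no ∂_3, so H_2 ≅ 0.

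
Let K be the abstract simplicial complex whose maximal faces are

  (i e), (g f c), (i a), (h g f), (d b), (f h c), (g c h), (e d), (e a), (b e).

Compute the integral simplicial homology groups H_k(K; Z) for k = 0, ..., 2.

Fix the vertex order a < b < c < d < e < f < g < h < i and write every simplex with vertices in increasing order. Then dim K = 2 and the simplices of K are:

  0-simplices (9): a, b, c, d, e, f, g, h, i
  1-simplices (12): ae, ai, bd, be, cf, cg, ch, de, ei, fg, fh, gh
  2-simplices (4): cfg, cfh, cgh, fgh

so the chain groups are C_0 ≅ Z^9, C_1 ≅ Z^12, C_2 ≅ Z^4.

The boundary map ∂_1: C_1 → C_0 is given by ∂[p,q] = [q] − [p]. For instance
  ∂ei = i − e.
This gives a 9×12 integer matrix of rank 7; reducing to Smith normal form yields diagonal entries (1,1,1,1,1,1,1).

∂_2: C_2 → C_1 acts by ∂[p,q,r] = [q,r] − [p,r] + [p,q]. For instance
  ∂cgh = gh − ch + cg,
  ∂cfg = fg − cg + cf.
This gives a 12×4 integer matrix of rank 3; reducing to Smith normal form yields diagonal entries (1,1,1).

From H_k ≅ ker(∂_k) / im(∂_{k+1}) we obtain:

  H_0: rank C_0 − rank ∂_1 = 9 − 7 = 2, and the invariant factors of ∂_1 are all 1, so H_0 ≅ Z^2.
  H_1: rank ker ∂_1 − rank ∂_2 = (12 − 7) − 3 = 2, and the invariant factors of ∂_2 are all 1, so H_1 ≅ Z^2.
  H_2: rank ker ∂_2 − rank ∂_3 = (4 − 3) − 0 = 1, and there is no ∂_3, so H_2 ≅ Z.

(K is a triangulation of the disjoint union of the 2-sphere S^2 and a wedge of 2 circles.)

H_0 ≅ Z^2,  H_1 ≅ Z^2,  H_2 ≅ Z.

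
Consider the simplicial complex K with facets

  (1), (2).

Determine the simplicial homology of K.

H_0 = Z^2.

Order the vertices as 1 < 2. Listing each simplex with vertices in this order, K has dimension 0 with simplices:

  0-simplices (2): [1], [2]

so the chain groups are C_0 ≅ Z^2.

Reading off H_k = ker ∂_k / im ∂_{k+1}:

  H_0: rank C_0 − rank ∂_1 = 2 − 0 = 2, and there is no ∂_1, so H_0 = Z^2.

(K is a triangulation of a set of 2 points.)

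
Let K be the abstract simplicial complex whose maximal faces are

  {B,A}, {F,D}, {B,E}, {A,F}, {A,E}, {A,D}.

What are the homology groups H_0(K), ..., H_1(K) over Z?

H_0 ≅ Z,  H_1 ≅ Z^2.

K has 5 vertices, 6 edges.
rank ∂_0 = 0, rank ∂_1 = 4 ⇒ b_0 = 5 − 0 − 4 = 1; all invariant factors of ∂_1 are 1 so no torsion. So H_0 ≅ Z.
rank ∂_1 = 4, rank ∂_2 = 0 ⇒ b_1 = 6 − 4 − 0 = 2. So H_1 ≅ Z^2.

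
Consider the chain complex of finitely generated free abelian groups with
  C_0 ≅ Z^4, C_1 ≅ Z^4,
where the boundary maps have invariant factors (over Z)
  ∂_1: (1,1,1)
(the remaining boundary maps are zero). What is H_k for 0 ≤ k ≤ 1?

H_0: b_0 = 4 − 0 − 3 = 1; torsion from ∂_1 factors > 1: none. So H_0 ≅ Z.
H_1: b_1 = 4 − 3 − 0 = 1; torsion from ∂_2 factors > 1: none. So H_1 ≅ Z.

H_0 ≅ Z,  H_1 ≅ Z.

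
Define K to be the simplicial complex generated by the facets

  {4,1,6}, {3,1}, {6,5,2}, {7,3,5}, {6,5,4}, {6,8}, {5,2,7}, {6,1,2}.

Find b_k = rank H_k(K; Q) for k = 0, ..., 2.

Order the vertices as 1 < 2 < 3 < 4 < 5 < 6 < 7 < 8. Listing each simplex with vertices in this order, K has dimension 2 with simplices:

  0-simplices (8): [1], [2], [3], [4], [5], [6], [7], [8]
  1-simplices (14): [1,2], [1,3], [1,4], [1,6], [2,5], [2,6], [2,7], [3,5], [3,7], [4,5], [4,6], [5,6], [5,7], [6,8]
  2-simplices (6): [1,2,6], [1,4,6], [2,5,6], [2,5,7], [3,5,7], [4,5,6]

so the chain groups are C_0 ≅ Z^8, C_1 ≅ Z^14, C_2 ≅ Z^6.

Boundary ∂_1: C_1 → C_0 maps an edge to its endpoints' difference, ∂[p,q] = q − p. For instance
  ∂[6,8] = [8] − [6].
As a 8×14 matrix over Z this has rank 7, with invariant factors (1,1,1,1,1,1,1).

Boundary ∂_2: C_2 → C_1 sends each 2-simplex [p,q,r] to [q,r] − [p,r] + [p,q]. For instance
  ∂[2,5,6] = [5,6] − [2,6] + [2,5],
  ∂[1,4,6] = [4,6] − [1,6] + [1,4].
As a 14×6 matrix over Z this has rank 6, with invariant factors (1,1,1,1,1,1).

Now H_k = ker ∂_k / im ∂_{k+1}, so:

  H_0: rank C_0 − rank ∂_1 = 8 − 7 = 1, and the invariant factors of ∂_1 are all 1, so H_0 = Z.
  H_1: rank ker ∂_1 − rank ∂_2 = (14 − 7) − 6 = 1, and the invariant factors of ∂_2 are all 1, so H_1 = Z.
  H_2: rank ker ∂_2 − rank ∂_3 = (6 − 6) − 0 = 0, and there is no ∂_3, so H_2 = 0.

Hence the Betti numbers are b_0 = 1, b_1 = 1, b_2 = 0.

b_0 = 1, b_1 = 1, b_2 = 0.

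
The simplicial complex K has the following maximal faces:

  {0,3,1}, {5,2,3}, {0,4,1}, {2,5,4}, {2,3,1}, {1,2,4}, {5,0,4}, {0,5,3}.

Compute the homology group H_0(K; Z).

We work with the vertex ordering 0 < 1 < 2 < 3 < 4 < 5. The simplices of K, each written with vertices in increasing order, are:

  0-simplices (6): [0], [1], [2], [3], [4], [5]
  1-simplices (12): [0,1], [0,3], [0,4], [0,5], [1,2], [1,3], [1,4], [2,3], [2,4], [2,5], [3,5], [4,5]
  2-simplices (8): [0,1,3], [0,1,4], [0,3,5], [0,4,5], [1,2,3], [1,2,4], [2,3,5], [2,4,5]

Hence C_0 ≅ Z^6, C_1 ≅ Z^12, C_2 ≅ Z^8.

The boundary map ∂_1: C_1 → C_0 is given by ∂[p,q] = [q] − [p].
The resulting 6×12 matrix has rank 5, and its Smith normal form has invariant factors (1,1,1,1,1).

The boundary map ∂_2: C_2 → C_1 acts by ∂[p,q,r] = [q,r] − [p,r] + [p,q]. For instance
  ∂[0,1,4] = [1,4] − [0,4] + [0,1],
  ∂[0,1,3] = [1,3] − [0,3] + [0,1].
The resulting 12×8 matrix has rank 7, and its Smith normal form has invariant factors (1,1,1,1,1,1,1).

Reading off H_k = ker ∂_k / im ∂_{k+1}:

  H_0: rank C_0 − rank ∂_1 = 6 − 5 = 1, and the invariant factors of ∂_1 are all 1, so H_0 = Z.

H_0 ≅ Z.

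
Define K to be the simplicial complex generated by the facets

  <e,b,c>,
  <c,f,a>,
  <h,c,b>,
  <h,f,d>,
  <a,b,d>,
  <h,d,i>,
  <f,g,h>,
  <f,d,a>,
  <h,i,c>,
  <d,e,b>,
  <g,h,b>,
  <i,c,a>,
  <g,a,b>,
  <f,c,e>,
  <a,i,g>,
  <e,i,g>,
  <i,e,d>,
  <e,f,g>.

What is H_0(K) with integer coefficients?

Take the total order a < b < c < d < e < f < g < h < i on the vertex set. Then K (dimension 2) consists of the simplices:

  0-simplices (9): a, b, c, d, e, f, g, h, i
  1-simplices (27): ab, ac, ad, af, ag, ai, bc, bd, be, bg, bh, ce, cf, ch, ci, de, df, dh, di, ef, eg, ei, fg, fh, gh, gi, hi
  2-simplices (18): abd, abg, acf, aci, adf, agi, bce, bch, bde, bgh, cef, chi, dei, dfh, dhi, efg, egi, fgh

so the chain groups are C_0 ≅ Z^9, C_1 ≅ Z^27, C_2 ≅ Z^18.

The boundary map ∂_1: C_1 → C_0 sends each edge [p,q] (with p < q) to q − p. For instance
  ∂ai = i − a.
This gives a 9×27 integer matrix of rank 8; reducing to Smith normal form yields diagonal entries (1,1,1,1,1,1,1,1).

Boundary ∂_2: C_2 → C_1 acts by ∂[p,q,r] = [q,r] − [p,r] + [p,q]. For instance
  ∂fgh = gh − fh + fg,
  ∂bde = de − be + bd.
The resulting 27×18 matrix has rank 17, and its Smith normal form has invariant factors (1,1,1,1,1,1,1,1,1,1,1,1,1,1,1,1,1).

From H_k ≅ ker(∂_k) / im(∂_{k+1}) we obtain:

  H_0: rank C_0 − rank ∂_1 = 9 − 8 = 1, and the invariant factors of ∂_1 are all 1, so H_0 = Z.

H_0 = Z.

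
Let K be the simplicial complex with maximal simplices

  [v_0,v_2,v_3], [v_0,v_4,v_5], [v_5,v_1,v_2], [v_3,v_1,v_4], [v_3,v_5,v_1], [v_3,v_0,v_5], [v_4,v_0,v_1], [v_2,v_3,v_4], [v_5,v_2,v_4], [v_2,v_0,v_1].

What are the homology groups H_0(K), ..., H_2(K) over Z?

Order the vertices as v_0 < v_1 < v_2 < v_3 < v_4 < v_5. Listing each simplex with vertices in this order, K has dimension 2 with simplices:

  0-simplices (6): [v_0], [v_1], [v_2], [v_3], [v_4], [v_5]
  1-simplices (15): (15 of them)
  2-simplices (10): [v_0,v_1,v_2], [v_0,v_1,v_4], [v_0,v_2,v_3], [v_0,v_3,v_5], [v_0,v_4,v_5], [v_1,v_2,v_5], [v_1,v_3,v_4], [v_1,v_3,v_5], [v_2,v_3,v_4], [v_2,v_4,v_5]

so the chain groups are C_0 ≅ Z^6, C_1 ≅ Z^15, C_2 ≅ Z^10.

The boundary map ∂_1: C_1 → C_0 is given by ∂[p,q] = [q] − [p]. For instance
  ∂[v_2,v_3] = [v_3] − [v_2].
The 6×15 boundary matrix has rank 5 and Smith normal form diag(1,1,1,1,1).

Boundary ∂_2: C_2 → C_1 sends each 2-simplex [p,q,r] to [q,r] − [p,r] + [p,q]. For instance
  ∂[v_1,v_3,v_5] = [v_3,v_5] − [v_1,v_5] + [v_1,v_3],
  ∂[v_1,v_3,v_4] = [v_3,v_4] − [v_1,v_4] + [v_1,v_3].
The resulting 15×10 matrix has rank 10, and its Smith normal form has invariant factors (1,1,1,1,1,1,1,1,1,2).

From H_k ≅ ker(∂_k) / im(∂_{k+1}) we obtain:

  H_0: rank C_0 − rank ∂_1 = 6 − 5 = 1, and the invariant factors of ∂_1 are all 1, so H_0 ≅ Z.
  H_1: rank ker ∂_1 − rank ∂_2 = (15 − 5) − 10 = 0, and ∂_2 has invariant factor 2 > 1, so H_1 ≅ Z/2.
  H_2: rank ker ∂_2 − rank ∂_3 = (10 − 10) − 0 = 0, and there is no ∂_3, so H_2 ≅ 0.

H_0 = Z,  H_1 = Z/2,  H_2 = 0.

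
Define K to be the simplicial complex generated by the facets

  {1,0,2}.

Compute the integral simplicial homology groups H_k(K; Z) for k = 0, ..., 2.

H_0 = Z,  H_1 = 0,  H_2 = 0.

Order the vertices as 0 < 1 < 2. Listing each simplex with vertices in this order, K has dimension 2 with simplices:

  0-simplices (3): [0], [1], [2]
  1-simplices (3): [0,1], [0,2], [1,2]
  2-simplices (1): [0,1,2]

giving chain groups C_0 ≅ Z^3, C_1 ≅ Z^3, C_2 ≅ Z^1.

∂_1: C_1 → C_0 sends each edge [p,q] (with p < q) to q − p.
The 3×3 boundary matrix has rank 2 and Smith normal form diag(1,1).

The boundary map ∂_2: C_2 → C_1 sends each 2-simplex [p,q,r] to [q,r] − [p,r] + [p,q]. For instance
  ∂[0,1,2] = [1,2] − [0,2] + [0,1].
The resulting 3×1 matrix has rank 1, and its Smith normal form has invariant factors (1).

Now H_k = ker ∂_k / im ∂_{k+1}, so:

  H_0: rank C_0 − rank ∂_1 = 3 − 2 = 1, and the invariant factors of ∂_1 are all 1, so H_0 ≅ Z.
  H_1: rank ker ∂_1 − rank ∂_2 = (3 − 2) − 1 = 0, and the invariant factors of ∂_2 are all 1, so H_1 ≅ 0.
  H_2: rank ker ∂_2 − rank ∂_3 = (1 − 1) − 0 = 0, and there is no ∂_3, so H_2 ≅ 0.

(K is a triangulation of the 2-simplex.)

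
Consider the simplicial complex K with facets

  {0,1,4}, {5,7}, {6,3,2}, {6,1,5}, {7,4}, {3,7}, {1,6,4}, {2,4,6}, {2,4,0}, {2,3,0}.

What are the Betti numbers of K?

b_0 = 1, b_1 = 2, b_2 = 0.

Order the vertices as 0 < 1 < 2 < 3 < 4 < 5 < 6 < 7. Listing each simplex with vertices in this order, K has dimension 2 with simplices:

  0-simplices (8): [0], [1], [2], [3], [4], [5], [6], [7]
  1-simplices (16): [0,1], [0,2], [0,3], [0,4], [1,4], [1,5], [1,6], [2,3], [2,4], [2,6], [3,6], [3,7], [4,6], [4,7], [5,6], [5,7]
  2-simplices (7): [0,1,4], [0,2,3], [0,2,4], [1,4,6], [1,5,6], [2,3,6], [2,4,6]

giving chain groups C_0 ≅ Z^8, C_1 ≅ Z^16, C_2 ≅ Z^7.

∂_1: C_1 → C_0 sends each edge [p,q] (with p < q) to q − p. For instance
  ∂[4,6] = [6] − [4].
This gives a 8×16 integer matrix of rank 7; reducing to Smith normal form yields diagonal entries (1,1,1,1,1,1,1).

∂_2: C_2 → C_1 maps a triangle to the signed sum of its edges. For instance
  ∂[0,1,4] = [1,4] − [0,4] + [0,1],
  ∂[2,4,6] = [4,6] − [2,6] + [2,4].
The 16×7 boundary matrix has rank 7 and Smith normal form diag(1,1,1,1,1,1,1).

Now H_k = ker ∂_k / im ∂_{k+1}, so:

  H_0: rank C_0 − rank ∂_1 = 8 − 7 = 1, and the invariant factors of ∂_1 are all 1, so H_0 ≅ Z.
  H_1: rank ker ∂_1 − rank ∂_2 = (16 − 7) − 7 = 2, and the invariant factors of ∂_2 are all 1, so H_1 ≅ Z^2.
  H_2: rank ker ∂_2 − rank ∂_3 = (7 − 7) − 0 = 0, and there is no ∂_3, so H_2 ≅ 0.

Hence the Betti numbers are b_0 = 1, b_1 = 2, b_2 = 0.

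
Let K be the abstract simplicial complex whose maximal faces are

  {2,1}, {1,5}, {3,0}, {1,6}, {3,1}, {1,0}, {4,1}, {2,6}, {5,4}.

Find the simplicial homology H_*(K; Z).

We work with the vertex ordering 0 < 1 < 2 < 3 < 4 < 5 < 6. The simplices of K, each written with vertices in increasing order, are:

  0-simplices (7): [0], [1], [2], [3], [4], [5], [6]
  1-simplices (9): [0,1], [0,3], [1,2], [1,3], [1,4], [1,5], [1,6], [2,6], [4,5]

so the chain groups are C_0 ≅ Z^7, C_1 ≅ Z^9.

The boundary map ∂_1: C_1 → C_0 is given by ∂[p,q] = [q] − [p].
This gives a 7×9 integer matrix of rank 6; reducing to Smith normal form yields diagonal entries (1,1,1,1,1,1).

Reading off H_k = ker ∂_k / im ∂_{k+1}:

  H_0: rank C_0 − rank ∂_1 = 7 − 6 = 1, and the invariant factors of ∂_1 are all 1, so H_0 ≅ Z.
  H_1: rank ker ∂_1 − rank ∂_2 = (9 − 6) − 0 = 3, and there is no ∂_2, so H_1 ≅ Z^3.

As a check, the Euler characteristic is 7 − 9 = -2, which agrees with 1 − 3 = -2.
(K is a triangulation of a wedge of 3 circles.)

H_0 = Z,  H_1 = Z^3.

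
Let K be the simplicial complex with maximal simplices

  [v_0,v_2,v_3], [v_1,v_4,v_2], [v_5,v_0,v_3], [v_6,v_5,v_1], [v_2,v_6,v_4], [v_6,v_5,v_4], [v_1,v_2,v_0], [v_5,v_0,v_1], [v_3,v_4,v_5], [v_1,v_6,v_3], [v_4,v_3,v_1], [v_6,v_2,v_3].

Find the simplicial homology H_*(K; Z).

Order the vertices as v_0 < v_1 < v_2 < v_3 < v_4 < v_5 < v_6. Listing each simplex with vertices in this order, K has dimension 2 with simplices:

  0-simplices (7): [v_0], [v_1], [v_2], [v_3], [v_4], [v_5], [v_6]
  1-simplices (18): (18 of them)
  2-simplices (12): (12 of them)

so the chain groups are C_0 ≅ Z^7, C_1 ≅ Z^18, C_2 ≅ Z^12.

The boundary map ∂_1: C_1 → C_0 maps an edge to its endpoints' difference, ∂[p,q] = q − p. For instance
  ∂[v_2,v_6] = [v_6] − [v_2].
The resulting 7×18 matrix has rank 6, and its Smith normal form has invariant factors (1,1,1,1,1,1).

The boundary map ∂_2: C_2 → C_1 acts by ∂[p,q,r] = [q,r] − [p,r] + [p,q]. For instance
  ∂[v_0,v_3,v_5] = [v_3,v_5] − [v_0,v_5] + [v_0,v_3],
  ∂[v_0,v_2,v_3] = [v_2,v_3] − [v_0,v_3] + [v_0,v_2].
The 18×12 boundary matrix has rank 12 and Smith normal form diag(1,1,1,1,1,1,1,1,1,1,1,2).

Computing H_k = (kernel of ∂_k) / (image of ∂_{k+1}):

  H_0: rank C_0 − rank ∂_1 = 7 − 6 = 1, and the invariant factors of ∂_1 are all 1, so H_0 ≅ Z.
  H_1: rank ker ∂_1 − rank ∂_2 = (18 − 6) − 12 = 0, and ∂_2 has invariant factor 2 > 1, so H_1 ≅ Z/2.
  H_2: rank ker ∂_2 − rank ∂_3 = (12 − 12) − 0 = 0, and there is no ∂_3, so H_2 ≅ 0.

H_0 ≅ Z,  H_1 ≅ Z/2,  H_2 = 0.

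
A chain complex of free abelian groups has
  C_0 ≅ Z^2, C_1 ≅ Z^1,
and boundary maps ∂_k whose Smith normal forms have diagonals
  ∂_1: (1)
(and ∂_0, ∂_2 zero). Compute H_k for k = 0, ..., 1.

H_0: b_0 = 2 − 0 − 1 = 1; torsion from ∂_1 factors > 1: none. So H_0 = Z.
H_1: b_1 = 1 − 1 − 0 = 0; torsion from ∂_2 factors > 1: none. So H_1 = 0.

H_0 = Z,  H_1 = 0.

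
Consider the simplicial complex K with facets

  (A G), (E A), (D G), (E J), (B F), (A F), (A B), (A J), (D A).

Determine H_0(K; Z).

H_0 ≅ Z.

K has 7 vertices, 9 edges.
rank ∂_0 = 0, rank ∂_1 = 6 ⇒ b_0 = 7 − 0 − 6 = 1; all invariant factors of ∂_1 are 1 so no torsion. So H_0 ≅ Z.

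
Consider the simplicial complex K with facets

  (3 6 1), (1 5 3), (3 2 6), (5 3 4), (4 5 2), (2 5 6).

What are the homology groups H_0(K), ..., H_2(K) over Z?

Take the total order 1 < 2 < 3 < 4 < 5 < 6 on the vertex set. Then K (dimension 2) consists of the simplices:

  0-simplices (6): [1], [2], [3], [4], [5], [6]
  1-simplices (12): [1,3], [1,5], [1,6], [2,3], [2,4], [2,5], [2,6], [3,4], [3,5], [3,6], [4,5], [5,6]
  2-simplices (6): [1,3,5], [1,3,6], [2,3,6], [2,4,5], [2,5,6], [3,4,5]

giving chain groups C_0 ≅ Z^6, C_1 ≅ Z^12, C_2 ≅ Z^6.

∂_1: C_1 → C_0 sends each edge [p,q] (with p < q) to q − p. For instance
  ∂[2,6] = [6] − [2].
As a 6×12 matrix over Z this has rank 5, with invariant factors (1,1,1,1,1).

The boundary map ∂_2: C_2 → C_1 sends each 2-simplex [p,q,r] to [q,r] − [p,r] + [p,q]. For instance
  ∂[3,4,5] = [4,5] − [3,5] + [3,4],
  ∂[1,3,6] = [3,6] − [1,6] + [1,3].
As a 12×6 matrix over Z this has rank 6, with invariant factors (1,1,1,1,1,1).

Now H_k = ker ∂_k / im ∂_{k+1}, so:

  H_0: rank C_0 − rank ∂_1 = 6 − 5 = 1, and the invariant factors of ∂_1 are all 1, so H_0 ≅ Z.
  H_1: rank ker ∂_1 − rank ∂_2 = (12 − 5) − 6 = 1, and the invariant factors of ∂_2 are all 1, so H_1 ≅ Z.
  H_2: rank ker ∂_2 − rank ∂_3 = (6 − 6) − 0 = 0, and there is no ∂_3, so H_2 ≅ 0.

As a check, the Euler characteristic is 6 − 12 + 6 = 0, which agrees with 1 − 1 + 0 = 0.

H_0 = Z,  H_1 = Z,  H_2 = 0.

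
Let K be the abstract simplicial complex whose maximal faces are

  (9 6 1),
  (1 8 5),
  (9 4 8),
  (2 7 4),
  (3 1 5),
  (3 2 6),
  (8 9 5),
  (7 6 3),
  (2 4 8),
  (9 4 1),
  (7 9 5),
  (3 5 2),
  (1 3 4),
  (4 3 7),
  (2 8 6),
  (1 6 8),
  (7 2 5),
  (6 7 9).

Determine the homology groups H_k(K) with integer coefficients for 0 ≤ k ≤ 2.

H_0 ≅ Z,  H_1 ≅ Z ⊕ Z/2Z,  H_2 = 0.

K has 9 vertices, 27 edges, 18 triangles.
rank ∂_0 = 0, rank ∂_1 = 8 ⇒ b_0 = 9 − 0 − 8 = 1; all invariant factors of ∂_1 are 1 so no torsion. So H_0 = Z.
rank ∂_1 = 8, rank ∂_2 = 18 ⇒ b_1 = 27 − 8 − 18 = 1; ∂_2 has invariant factor(s) [2] giving torsion. So H_1 = Z ⊕ Z/2Z.
rank ∂_2 = 18, rank ∂_3 = 0 ⇒ b_2 = 18 − 18 − 0 = 0. So H_2 = 0.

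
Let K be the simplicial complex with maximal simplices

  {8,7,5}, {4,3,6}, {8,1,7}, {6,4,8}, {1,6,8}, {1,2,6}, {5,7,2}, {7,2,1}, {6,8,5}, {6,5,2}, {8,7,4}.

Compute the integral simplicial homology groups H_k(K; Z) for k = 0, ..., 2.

H_0 = Z,  H_1 = 0,  H_2 = Z.

Order the vertices as 1 < 2 < 3 < 4 < 5 < 6 < 7 < 8. Listing each simplex with vertices in this order, K has dimension 2 with simplices:

  0-simplices (8): [1], [2], [3], [4], [5], [6], [7], [8]
  1-simplices (17): [1,2], [1,6], [1,7], [1,8], [2,5], [2,6], [2,7], [3,4], [3,6], [4,6], [4,7], [4,8], [5,6], [5,7], [5,8], [6,8], [7,8]
  2-simplices (11): [1,2,6], [1,2,7], [1,6,8], [1,7,8], [2,5,6], [2,5,7], [3,4,6], [4,6,8], [4,7,8], [5,6,8], [5,7,8]

so the chain groups are C_0 ≅ Z^8, C_1 ≅ Z^17, C_2 ≅ Z^11.

∂_1: C_1 → C_0 maps an edge to its endpoints' difference, ∂[p,q] = q − p. For instance
  ∂[3,4] = [4] − [3].
The resulting 8×17 matrix has rank 7, and its Smith normal form has invariant factors (1,1,1,1,1,1,1).

∂_2: C_2 → C_1 maps a triangle to the signed sum of its edges. For instance
  ∂[2,5,6] = [5,6] − [2,6] + [2,5],
  ∂[5,7,8] = [7,8] − [5,8] + [5,7].
The 17×11 boundary matrix has rank 10 and Smith normal form diag(1,1,1,1,1,1,1,1,1,1).

Computing H_k = (kernel of ∂_k) / (image of ∂_{k+1}):

  H_0: rank C_0 − rank ∂_1 = 8 − 7 = 1, and the invariant factors of ∂_1 are all 1, so H_0 ≅ Z.
  H_1: rank ker ∂_1 − rank ∂_2 = (17 − 7) − 10 = 0, and the invariant factors of ∂_2 are all 1, so H_1 ≅ 0.
  H_2: rank ker ∂_2 − rank ∂_3 = (11 − 10) − 0 = 1, and there is no ∂_3, so H_2 ≅ Z.

As a check, the Euler characteristic is 8 − 17 + 11 = 2, which agrees with 1 − 0 + 1 = 2.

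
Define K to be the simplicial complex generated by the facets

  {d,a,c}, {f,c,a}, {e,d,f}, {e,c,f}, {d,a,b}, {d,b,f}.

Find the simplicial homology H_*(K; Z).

H_0 ≅ Z,  H_1 ≅ Z,  H_2 = 0.

Order the vertices as a < b < c < d < e < f. Listing each simplex with vertices in this order, K has dimension 2 with simplices:

  0-simplices (6): a, b, c, d, e, f
  1-simplices (12): ab, ac, ad, af, bd, bf, cd, ce, cf, de, df, ef
  2-simplices (6): abd, acd, acf, bdf, cef, def

giving chain groups C_0 ≅ Z^6, C_1 ≅ Z^12, C_2 ≅ Z^6.

The boundary map ∂_1: C_1 → C_0 is given by ∂[p,q] = [q] − [p]. For instance
  ∂af = f − a.
As a 6×12 matrix over Z this has rank 5, with invariant factors (1,1,1,1,1).

∂_2: C_2 → C_1 acts by ∂[p,q,r] = [q,r] − [p,r] + [p,q]. For instance
  ∂acd = cd − ad + ac,
  ∂cef = ef − cf + ce.
This gives a 12×6 integer matrix of rank 6; reducing to Smith normal form yields diagonal entries (1,1,1,1,1,1).

Reading off H_k = ker ∂_k / im ∂_{k+1}:

  H_0: rank C_0 − rank ∂_1 = 6 − 5 = 1, and the invariant factors of ∂_1 are all 1, so H_0 ≅ Z.
  H_1: rank ker ∂_1 − rank ∂_2 = (12 − 5) − 6 = 1, and the invariant factors of ∂_2 are all 1, so H_1 ≅ Z.
  H_2: rank ker ∂_2 − rank ∂_3 = (6 − 6) − 0 = 0, and there is no ∂_3, so H_2 ≅ 0.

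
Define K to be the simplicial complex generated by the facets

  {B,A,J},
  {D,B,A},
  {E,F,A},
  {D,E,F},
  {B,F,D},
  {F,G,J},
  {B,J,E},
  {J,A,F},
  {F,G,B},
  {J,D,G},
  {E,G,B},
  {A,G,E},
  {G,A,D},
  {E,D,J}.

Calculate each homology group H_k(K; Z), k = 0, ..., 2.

Order the vertices as A < B < D < E < F < G < J. Listing each simplex with vertices in this order, K has dimension 2 with simplices:

  0-simplices (7): A, B, D, E, F, G, J
  1-simplices (21): AB, AD, AE, AF, AG, AJ, BD, BE, BF, BG, BJ, DE, DF, DG, DJ, EF, EG, EJ, FG, FJ, GJ
  2-simplices (14): ABD, ABJ, ADG, AEF, AEG, AFJ, BDF, BEG, BEJ, BFG, DEF, DEJ, DGJ, FGJ

so the chain groups are C_0 ≅ Z^7, C_1 ≅ Z^21, C_2 ≅ Z^14.

The boundary map ∂_1: C_1 → C_0 maps an edge to its endpoints' difference, ∂[p,q] = q − p. For instance
  ∂GJ = J − G.
The resulting 7×21 matrix has rank 6, and its Smith normal form has invariant factors (1,1,1,1,1,1).

∂_2: C_2 → C_1 maps a triangle to the signed sum of its edges. For instance
  ∂ABD = BD − AD + AB,
  ∂ADG = DG − AG + AD.
The 21×14 boundary matrix has rank 13 and Smith normal form diag(1,1,1,1,1,1,1,1,1,1,1,1,1).

Now H_k = ker ∂_k / im ∂_{k+1}, so:

  H_0: rank C_0 − rank ∂_1 = 7 − 6 = 1, and the invariant factors of ∂_1 are all 1, so H_0 = Z.
  H_1: rank ker ∂_1 − rank ∂_2 = (21 − 6) − 13 = 2, and the invariant factors of ∂_2 are all 1, so H_1 = Z^2.
  H_2: rank ker ∂_2 − rank ∂_3 = (14 − 13) − 0 = 1, and there is no ∂_3, so H_2 = Z.

H_0 = Z,  H_1 = Z^2,  H_2 = Z.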